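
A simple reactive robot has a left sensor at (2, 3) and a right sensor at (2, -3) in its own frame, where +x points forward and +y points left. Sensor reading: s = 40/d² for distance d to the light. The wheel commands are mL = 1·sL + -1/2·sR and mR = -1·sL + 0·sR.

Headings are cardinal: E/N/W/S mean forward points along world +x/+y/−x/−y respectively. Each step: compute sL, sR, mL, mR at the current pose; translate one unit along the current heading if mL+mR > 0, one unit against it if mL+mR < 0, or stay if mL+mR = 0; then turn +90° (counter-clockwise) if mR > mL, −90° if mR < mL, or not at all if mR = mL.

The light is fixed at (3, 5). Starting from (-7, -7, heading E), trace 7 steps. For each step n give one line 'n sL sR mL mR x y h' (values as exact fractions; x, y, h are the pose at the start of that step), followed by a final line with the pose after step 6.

n=0: pose=(-7,-7,E); sL=8/29, sR=40/289; mL=1732/8381, mR=-8/29; mL+mR=-20/289 → advance -1; mR−mL=-4044/8381 → turn -1·90°
n=1: pose=(-8,-7,S); sL=2/13, sR=5/49; mL=131/1274, mR=-2/13; mL+mR=-5/98 → advance -1; mR−mL=-327/1274 → turn -1·90°
n=2: pose=(-8,-6,W); sL=8/73, sR=40/233; mL=404/17009, mR=-8/73; mL+mR=-20/233 → advance -1; mR−mL=-2268/17009 → turn -1·90°
n=3: pose=(-7,-6,N); sL=4/25, sR=4/13; mL=2/325, mR=-4/25; mL+mR=-2/13 → advance -1; mR−mL=-54/325 → turn -1·90°
n=4: pose=(-7,-7,E); sL=8/29, sR=40/289; mL=1732/8381, mR=-8/29; mL+mR=-20/289 → advance -1; mR−mL=-4044/8381 → turn -1·90°
n=5: pose=(-8,-7,S); sL=2/13, sR=5/49; mL=131/1274, mR=-2/13; mL+mR=-5/98 → advance -1; mR−mL=-327/1274 → turn -1·90°
n=6: pose=(-8,-6,W); sL=8/73, sR=40/233; mL=404/17009, mR=-8/73; mL+mR=-20/233 → advance -1; mR−mL=-2268/17009 → turn -1·90°

0 8/29 40/289 1732/8381 -8/29 -7 -7 E
1 2/13 5/49 131/1274 -2/13 -8 -7 S
2 8/73 40/233 404/17009 -8/73 -8 -6 W
3 4/25 4/13 2/325 -4/25 -7 -6 N
4 8/29 40/289 1732/8381 -8/29 -7 -7 E
5 2/13 5/49 131/1274 -2/13 -8 -7 S
6 8/73 40/233 404/17009 -8/73 -8 -6 W
final -7 -6 N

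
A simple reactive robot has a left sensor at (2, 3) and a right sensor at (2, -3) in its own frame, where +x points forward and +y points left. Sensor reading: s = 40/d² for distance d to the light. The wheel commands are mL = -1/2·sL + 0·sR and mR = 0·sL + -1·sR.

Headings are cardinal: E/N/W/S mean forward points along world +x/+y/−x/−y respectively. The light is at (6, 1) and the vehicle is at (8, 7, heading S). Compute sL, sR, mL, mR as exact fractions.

40/41 40/17 -20/41 -40/17

left sensor world pos  = (11, 5); dL² = 41
right sensor world pos = (5, 5); dR² = 17
sL = 40/41 = 40/41
sR = 40/17 = 40/17
mL = -1/2·sL + 0·sR = -20/41
mR = 0·sL + -1·sR = -40/17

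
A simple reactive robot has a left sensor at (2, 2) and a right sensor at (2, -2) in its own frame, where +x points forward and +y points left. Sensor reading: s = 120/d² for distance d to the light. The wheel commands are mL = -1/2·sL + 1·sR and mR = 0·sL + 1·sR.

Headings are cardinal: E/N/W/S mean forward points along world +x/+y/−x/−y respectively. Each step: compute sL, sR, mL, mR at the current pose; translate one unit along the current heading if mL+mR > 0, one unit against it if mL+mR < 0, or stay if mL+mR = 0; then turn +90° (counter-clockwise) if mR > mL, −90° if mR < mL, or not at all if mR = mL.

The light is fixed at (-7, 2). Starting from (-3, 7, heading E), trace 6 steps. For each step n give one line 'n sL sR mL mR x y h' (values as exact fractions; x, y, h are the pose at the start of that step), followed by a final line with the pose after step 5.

0 24/17 8/3 100/51 8/3 -3 7 E
1 60/29 60/49 270/1421 60/49 -2 7 N
2 24/5 120/73 -276/365 120/73 -2 8 W
3 30/13 6 63/13 6 -3 8 S
4 24/17 8/3 100/51 8/3 -3 7 E
5 60/29 60/49 270/1421 60/49 -2 7 N
final -2 8 W

n=0: pose=(-3,7,E); sL=24/17, sR=8/3; mL=100/51, mR=8/3; mL+mR=236/51 → advance +1; mR−mL=12/17 → turn +1·90°
n=1: pose=(-2,7,N); sL=60/29, sR=60/49; mL=270/1421, mR=60/49; mL+mR=2010/1421 → advance +1; mR−mL=30/29 → turn +1·90°
n=2: pose=(-2,8,W); sL=24/5, sR=120/73; mL=-276/365, mR=120/73; mL+mR=324/365 → advance +1; mR−mL=12/5 → turn +1·90°
n=3: pose=(-3,8,S); sL=30/13, sR=6; mL=63/13, mR=6; mL+mR=141/13 → advance +1; mR−mL=15/13 → turn +1·90°
n=4: pose=(-3,7,E); sL=24/17, sR=8/3; mL=100/51, mR=8/3; mL+mR=236/51 → advance +1; mR−mL=12/17 → turn +1·90°
n=5: pose=(-2,7,N); sL=60/29, sR=60/49; mL=270/1421, mR=60/49; mL+mR=2010/1421 → advance +1; mR−mL=30/29 → turn +1·90°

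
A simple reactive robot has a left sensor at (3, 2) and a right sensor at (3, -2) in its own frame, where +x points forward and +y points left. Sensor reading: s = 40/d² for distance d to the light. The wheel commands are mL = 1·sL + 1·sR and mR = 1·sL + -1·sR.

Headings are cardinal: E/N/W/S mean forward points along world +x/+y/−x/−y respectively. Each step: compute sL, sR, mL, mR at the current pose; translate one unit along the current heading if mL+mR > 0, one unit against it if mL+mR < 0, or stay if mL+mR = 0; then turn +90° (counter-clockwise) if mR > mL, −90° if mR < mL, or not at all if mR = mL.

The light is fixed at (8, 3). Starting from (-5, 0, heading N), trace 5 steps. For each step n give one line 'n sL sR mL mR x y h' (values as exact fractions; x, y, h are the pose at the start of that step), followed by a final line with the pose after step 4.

n=0: pose=(-5,0,N); sL=8/45, sR=40/121; mL=2768/5445, mR=-832/5445; mL+mR=16/45 → advance +1; mR−mL=-80/121 → turn -1·90°
n=1: pose=(-5,1,E); sL=2/5, sR=10/29; mL=108/145, mR=8/145; mL+mR=4/5 → advance +1; mR−mL=-20/29 → turn -1·90°
n=2: pose=(-4,1,S); sL=8/25, sR=40/221; mL=2768/5525, mR=768/5525; mL+mR=16/25 → advance +1; mR−mL=-80/221 → turn -1·90°
n=3: pose=(-4,0,W); sL=4/25, sR=20/113; mL=952/2825, mR=-48/2825; mL+mR=8/25 → advance +1; mR−mL=-40/113 → turn -1·90°
n=4: pose=(-5,0,N); sL=8/45, sR=40/121; mL=2768/5445, mR=-832/5445; mL+mR=16/45 → advance +1; mR−mL=-80/121 → turn -1·90°

0 8/45 40/121 2768/5445 -832/5445 -5 0 N
1 2/5 10/29 108/145 8/145 -5 1 E
2 8/25 40/221 2768/5525 768/5525 -4 1 S
3 4/25 20/113 952/2825 -48/2825 -4 0 W
4 8/45 40/121 2768/5445 -832/5445 -5 0 N
final -5 1 E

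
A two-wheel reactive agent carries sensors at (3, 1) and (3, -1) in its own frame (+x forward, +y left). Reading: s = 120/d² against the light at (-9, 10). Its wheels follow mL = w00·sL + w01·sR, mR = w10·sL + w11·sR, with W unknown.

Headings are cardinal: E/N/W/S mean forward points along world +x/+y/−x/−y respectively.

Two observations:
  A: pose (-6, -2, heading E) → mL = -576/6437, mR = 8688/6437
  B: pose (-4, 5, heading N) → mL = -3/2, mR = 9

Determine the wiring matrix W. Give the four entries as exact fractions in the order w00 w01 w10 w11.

-1/2 1/2 1 1

obs A: pose=(-6,-2,E) → sL=120/157, sR=24/41, mL=-576/6437, mR=8688/6437
obs B: pose=(-4,5,N) → sL=6, sR=3, mL=-3/2, mR=9
sensor matrix S = [[120/157, 24/41], [6, 3]]; det S = -7848/6437
solve [mL_A; mL_B] = S·[w00; w01] and [mR_A; mR_B] = S·[w10; w11]:
  w00 = -1/2, w01 = 1/2, w10 = 1, w11 = 1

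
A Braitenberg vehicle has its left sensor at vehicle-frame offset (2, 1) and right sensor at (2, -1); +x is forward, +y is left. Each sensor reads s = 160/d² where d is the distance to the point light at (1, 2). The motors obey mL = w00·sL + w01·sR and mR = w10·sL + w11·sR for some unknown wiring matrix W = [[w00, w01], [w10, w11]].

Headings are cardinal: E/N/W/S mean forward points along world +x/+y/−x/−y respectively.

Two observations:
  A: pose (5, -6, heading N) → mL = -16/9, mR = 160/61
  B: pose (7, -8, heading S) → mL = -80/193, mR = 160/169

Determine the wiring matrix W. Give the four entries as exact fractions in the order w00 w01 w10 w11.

-1/2 0 0 1

obs A: pose=(5,-6,N) → sL=32/9, sR=160/61, mL=-16/9, mR=160/61
obs B: pose=(7,-8,S) → sL=160/193, sR=160/169, mL=-80/193, mR=160/169
sensor matrix S = [[32/9, 160/61], [160/193, 160/169]]; det S = 21340160/17906733
solve [mL_A; mL_B] = S·[w00; w01] and [mR_A; mR_B] = S·[w10; w11]:
  w00 = -1/2, w01 = 0, w10 = 0, w11 = 1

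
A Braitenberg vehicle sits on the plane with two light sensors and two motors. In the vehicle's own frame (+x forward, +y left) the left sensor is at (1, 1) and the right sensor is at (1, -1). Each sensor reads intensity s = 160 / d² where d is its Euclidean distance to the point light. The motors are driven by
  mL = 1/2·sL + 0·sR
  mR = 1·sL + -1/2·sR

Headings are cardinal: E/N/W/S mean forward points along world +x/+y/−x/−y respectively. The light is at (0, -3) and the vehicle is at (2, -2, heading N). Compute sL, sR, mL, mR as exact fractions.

left sensor world pos  = (1, -1); dL² = 5
right sensor world pos = (3, -1); dR² = 13
sL = 160/5 = 32
sR = 160/13 = 160/13
mL = 1/2·sL + 0·sR = 16
mR = 1·sL + -1/2·sR = 336/13

32 160/13 16 336/13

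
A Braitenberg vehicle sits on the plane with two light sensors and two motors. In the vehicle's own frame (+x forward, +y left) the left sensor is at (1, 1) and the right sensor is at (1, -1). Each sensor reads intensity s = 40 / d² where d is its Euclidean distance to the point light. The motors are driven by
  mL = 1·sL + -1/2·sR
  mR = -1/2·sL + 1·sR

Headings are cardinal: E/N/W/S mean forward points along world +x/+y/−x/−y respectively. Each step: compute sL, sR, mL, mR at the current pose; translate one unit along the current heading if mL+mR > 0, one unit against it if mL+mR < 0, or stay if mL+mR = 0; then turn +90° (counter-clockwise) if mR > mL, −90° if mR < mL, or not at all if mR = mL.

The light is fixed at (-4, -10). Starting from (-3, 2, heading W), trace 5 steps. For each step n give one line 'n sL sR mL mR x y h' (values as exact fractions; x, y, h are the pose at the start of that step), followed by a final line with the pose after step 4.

0 40/121 40/169 4340/20449 1460/20449 -3 2 W
1 4/17 4/17 2/17 2/17 -4 2 N
2 40/197 40/197 20/197 20/197 -4 3 N
3 20/113 20/113 10/113 10/113 -4 4 N
4 40/257 40/257 20/257 20/257 -4 5 N
final -4 6 N

n=0: pose=(-3,2,W); sL=40/121, sR=40/169; mL=4340/20449, mR=1460/20449; mL+mR=5800/20449 → advance +1; mR−mL=-2880/20449 → turn -1·90°
n=1: pose=(-4,2,N); sL=4/17, sR=4/17; mL=2/17, mR=2/17; mL+mR=4/17 → advance +1; mR−mL=0 → turn +0·90°
n=2: pose=(-4,3,N); sL=40/197, sR=40/197; mL=20/197, mR=20/197; mL+mR=40/197 → advance +1; mR−mL=0 → turn +0·90°
n=3: pose=(-4,4,N); sL=20/113, sR=20/113; mL=10/113, mR=10/113; mL+mR=20/113 → advance +1; mR−mL=0 → turn +0·90°
n=4: pose=(-4,5,N); sL=40/257, sR=40/257; mL=20/257, mR=20/257; mL+mR=40/257 → advance +1; mR−mL=0 → turn +0·90°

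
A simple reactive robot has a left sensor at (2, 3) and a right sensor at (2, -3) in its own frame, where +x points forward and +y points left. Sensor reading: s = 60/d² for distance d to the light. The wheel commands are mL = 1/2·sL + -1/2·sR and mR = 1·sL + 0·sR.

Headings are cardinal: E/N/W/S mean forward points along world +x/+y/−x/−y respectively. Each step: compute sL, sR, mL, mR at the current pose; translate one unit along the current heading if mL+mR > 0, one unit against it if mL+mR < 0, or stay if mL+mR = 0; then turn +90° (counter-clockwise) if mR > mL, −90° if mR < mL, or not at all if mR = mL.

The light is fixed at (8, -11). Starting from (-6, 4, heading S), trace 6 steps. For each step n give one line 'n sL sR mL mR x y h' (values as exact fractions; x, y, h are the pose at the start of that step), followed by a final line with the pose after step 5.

0 6/29 30/229 252/6641 6/29 -6 4 S
1 60/433 12/53 -1008/22949 60/433 -6 3 E
2 15/128 15/89 -585/22784 15/128 -5 3 N
3 20/123 20/183 200/7503 20/123 -5 4 W
4 6/29 30/229 252/6641 6/29 -6 4 S
5 60/433 12/53 -1008/22949 60/433 -6 3 E
final -5 3 N

n=0: pose=(-6,4,S); sL=6/29, sR=30/229; mL=252/6641, mR=6/29; mL+mR=1626/6641 → advance +1; mR−mL=1122/6641 → turn +1·90°
n=1: pose=(-6,3,E); sL=60/433, sR=12/53; mL=-1008/22949, mR=60/433; mL+mR=2172/22949 → advance +1; mR−mL=4188/22949 → turn +1·90°
n=2: pose=(-5,3,N); sL=15/128, sR=15/89; mL=-585/22784, mR=15/128; mL+mR=2085/22784 → advance +1; mR−mL=3255/22784 → turn +1·90°
n=3: pose=(-5,4,W); sL=20/123, sR=20/183; mL=200/7503, mR=20/123; mL+mR=1420/7503 → advance +1; mR−mL=340/2501 → turn +1·90°
n=4: pose=(-6,4,S); sL=6/29, sR=30/229; mL=252/6641, mR=6/29; mL+mR=1626/6641 → advance +1; mR−mL=1122/6641 → turn +1·90°
n=5: pose=(-6,3,E); sL=60/433, sR=12/53; mL=-1008/22949, mR=60/433; mL+mR=2172/22949 → advance +1; mR−mL=4188/22949 → turn +1·90°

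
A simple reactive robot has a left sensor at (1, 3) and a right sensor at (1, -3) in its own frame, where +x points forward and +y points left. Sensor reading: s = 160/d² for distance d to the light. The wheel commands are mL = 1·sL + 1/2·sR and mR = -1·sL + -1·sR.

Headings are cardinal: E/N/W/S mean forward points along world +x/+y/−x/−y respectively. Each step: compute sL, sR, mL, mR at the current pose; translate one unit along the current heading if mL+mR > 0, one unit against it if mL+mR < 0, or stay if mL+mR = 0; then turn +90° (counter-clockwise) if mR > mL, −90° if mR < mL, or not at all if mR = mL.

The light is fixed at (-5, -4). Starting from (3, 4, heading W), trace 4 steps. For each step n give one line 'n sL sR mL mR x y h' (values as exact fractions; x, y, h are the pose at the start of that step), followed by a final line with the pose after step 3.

n=0: pose=(3,4,W); sL=80/37, sR=16/17; mL=1656/629, mR=-1952/629; mL+mR=-8/17 → advance -1; mR−mL=-3608/629 → turn -1·90°
n=1: pose=(4,4,N); sL=160/117, sR=32/45; mL=112/65, mR=-1216/585; mL+mR=-16/45 → advance -1; mR−mL=-2224/585 → turn -1·90°
n=2: pose=(4,3,E); sL=4/5, sR=40/29; mL=216/145, mR=-316/145; mL+mR=-20/29 → advance -1; mR−mL=-532/145 → turn -1·90°
n=3: pose=(3,3,S); sL=160/157, sR=160/61; mL=22320/9577, mR=-34880/9577; mL+mR=-80/61 → advance -1; mR−mL=-57200/9577 → turn -1·90°

0 80/37 16/17 1656/629 -1952/629 3 4 W
1 160/117 32/45 112/65 -1216/585 4 4 N
2 4/5 40/29 216/145 -316/145 4 3 E
3 160/157 160/61 22320/9577 -34880/9577 3 3 S
final 3 4 W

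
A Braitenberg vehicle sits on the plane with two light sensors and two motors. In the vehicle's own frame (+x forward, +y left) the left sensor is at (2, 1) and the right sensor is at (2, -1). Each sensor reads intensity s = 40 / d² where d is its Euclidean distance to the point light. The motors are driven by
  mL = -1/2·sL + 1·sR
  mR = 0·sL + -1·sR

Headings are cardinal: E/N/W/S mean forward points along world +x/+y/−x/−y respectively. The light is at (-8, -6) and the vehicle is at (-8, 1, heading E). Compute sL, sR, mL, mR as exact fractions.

10/17 1 12/17 -1

left sensor world pos  = (-6, 2); dL² = 68
right sensor world pos = (-6, 0); dR² = 40
sL = 40/68 = 10/17
sR = 40/40 = 1
mL = -1/2·sL + 1·sR = 12/17
mR = 0·sL + -1·sR = -1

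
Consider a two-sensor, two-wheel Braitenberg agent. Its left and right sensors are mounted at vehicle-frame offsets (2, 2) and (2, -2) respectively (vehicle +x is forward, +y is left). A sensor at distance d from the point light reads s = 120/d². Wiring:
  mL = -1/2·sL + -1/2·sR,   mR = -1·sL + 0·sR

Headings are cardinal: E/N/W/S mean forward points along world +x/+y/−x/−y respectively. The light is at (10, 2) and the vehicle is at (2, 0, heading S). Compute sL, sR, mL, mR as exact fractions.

30/13 30/29 -630/377 -30/13

left sensor world pos  = (4, -2); dL² = 52
right sensor world pos = (0, -2); dR² = 116
sL = 120/52 = 30/13
sR = 120/116 = 30/29
mL = -1/2·sL + -1/2·sR = -630/377
mR = -1·sL + 0·sR = -30/13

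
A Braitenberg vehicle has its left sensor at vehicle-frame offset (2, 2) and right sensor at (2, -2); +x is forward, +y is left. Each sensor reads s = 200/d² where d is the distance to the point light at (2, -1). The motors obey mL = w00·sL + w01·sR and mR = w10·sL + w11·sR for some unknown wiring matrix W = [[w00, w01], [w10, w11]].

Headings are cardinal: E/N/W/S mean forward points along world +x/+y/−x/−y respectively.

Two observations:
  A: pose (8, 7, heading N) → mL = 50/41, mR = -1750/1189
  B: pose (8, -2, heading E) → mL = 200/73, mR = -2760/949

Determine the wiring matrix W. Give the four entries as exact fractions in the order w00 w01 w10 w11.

0 1 -1/2 -1/2

obs A: pose=(8,7,N) → sL=50/29, sR=50/41, mL=50/41, mR=-1750/1189
obs B: pose=(8,-2,E) → sL=40/13, sR=200/73, mL=200/73, mR=-2760/949
sensor matrix S = [[50/29, 50/41], [40/13, 200/73]]; det S = 1096000/1128361
solve [mL_A; mL_B] = S·[w00; w01] and [mR_A; mR_B] = S·[w10; w11]:
  w00 = 0, w01 = 1, w10 = -1/2, w11 = -1/2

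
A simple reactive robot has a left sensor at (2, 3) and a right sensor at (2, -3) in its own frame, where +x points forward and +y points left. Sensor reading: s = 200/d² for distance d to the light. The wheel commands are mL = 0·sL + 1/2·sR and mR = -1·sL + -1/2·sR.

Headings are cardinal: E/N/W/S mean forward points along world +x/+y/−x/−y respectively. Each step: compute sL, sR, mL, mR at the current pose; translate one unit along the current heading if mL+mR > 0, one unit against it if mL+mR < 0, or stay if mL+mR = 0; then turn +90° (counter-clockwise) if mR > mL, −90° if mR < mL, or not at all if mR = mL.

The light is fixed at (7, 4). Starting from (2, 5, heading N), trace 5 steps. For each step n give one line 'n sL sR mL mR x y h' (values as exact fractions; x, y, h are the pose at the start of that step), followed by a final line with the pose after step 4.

0 200/73 200/13 100/13 -9900/949 2 5 N
1 100/9 100/9 50/9 -50/3 2 4 E
2 200/13 40/17 20/17 -3660/221 1 4 S
3 50/17 5/2 5/4 -285/68 1 5 W
4 200/73 200/13 100/13 -9900/949 2 5 N
final 2 4 E

n=0: pose=(2,5,N); sL=200/73, sR=200/13; mL=100/13, mR=-9900/949; mL+mR=-200/73 → advance -1; mR−mL=-17200/949 → turn -1·90°
n=1: pose=(2,4,E); sL=100/9, sR=100/9; mL=50/9, mR=-50/3; mL+mR=-100/9 → advance -1; mR−mL=-200/9 → turn -1·90°
n=2: pose=(1,4,S); sL=200/13, sR=40/17; mL=20/17, mR=-3660/221; mL+mR=-200/13 → advance -1; mR−mL=-3920/221 → turn -1·90°
n=3: pose=(1,5,W); sL=50/17, sR=5/2; mL=5/4, mR=-285/68; mL+mR=-50/17 → advance -1; mR−mL=-185/34 → turn -1·90°
n=4: pose=(2,5,N); sL=200/73, sR=200/13; mL=100/13, mR=-9900/949; mL+mR=-200/73 → advance -1; mR−mL=-17200/949 → turn -1·90°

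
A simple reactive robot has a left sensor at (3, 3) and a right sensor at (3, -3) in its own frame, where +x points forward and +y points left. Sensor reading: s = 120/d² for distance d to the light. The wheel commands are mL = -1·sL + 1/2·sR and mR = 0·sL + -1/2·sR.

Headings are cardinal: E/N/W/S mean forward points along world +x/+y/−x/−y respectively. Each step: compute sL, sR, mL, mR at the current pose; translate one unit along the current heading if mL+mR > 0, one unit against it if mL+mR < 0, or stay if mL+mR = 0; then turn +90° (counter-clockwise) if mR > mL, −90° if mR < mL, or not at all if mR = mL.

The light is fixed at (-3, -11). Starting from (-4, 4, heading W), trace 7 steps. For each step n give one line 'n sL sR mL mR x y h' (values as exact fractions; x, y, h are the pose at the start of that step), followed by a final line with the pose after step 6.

0 3/4 6/17 -39/68 -3/17 -4 4 W
1 40/51 40/51 -20/51 -20/51 -3 4 S
2 60/89 60/89 -30/89 -30/89 -3 5 S
3 24/41 24/41 -12/41 -12/41 -3 6 S
4 20/39 20/39 -10/39 -10/39 -3 7 S
5 24/53 24/53 -12/53 -12/53 -3 8 S
6 60/149 60/149 -30/149 -30/149 -3 9 S
final -3 10 S

n=0: pose=(-4,4,W); sL=3/4, sR=6/17; mL=-39/68, mR=-3/17; mL+mR=-3/4 → advance -1; mR−mL=27/68 → turn +1·90°
n=1: pose=(-3,4,S); sL=40/51, sR=40/51; mL=-20/51, mR=-20/51; mL+mR=-40/51 → advance -1; mR−mL=0 → turn +0·90°
n=2: pose=(-3,5,S); sL=60/89, sR=60/89; mL=-30/89, mR=-30/89; mL+mR=-60/89 → advance -1; mR−mL=0 → turn +0·90°
n=3: pose=(-3,6,S); sL=24/41, sR=24/41; mL=-12/41, mR=-12/41; mL+mR=-24/41 → advance -1; mR−mL=0 → turn +0·90°
n=4: pose=(-3,7,S); sL=20/39, sR=20/39; mL=-10/39, mR=-10/39; mL+mR=-20/39 → advance -1; mR−mL=0 → turn +0·90°
n=5: pose=(-3,8,S); sL=24/53, sR=24/53; mL=-12/53, mR=-12/53; mL+mR=-24/53 → advance -1; mR−mL=0 → turn +0·90°
n=6: pose=(-3,9,S); sL=60/149, sR=60/149; mL=-30/149, mR=-30/149; mL+mR=-60/149 → advance -1; mR−mL=0 → turn +0·90°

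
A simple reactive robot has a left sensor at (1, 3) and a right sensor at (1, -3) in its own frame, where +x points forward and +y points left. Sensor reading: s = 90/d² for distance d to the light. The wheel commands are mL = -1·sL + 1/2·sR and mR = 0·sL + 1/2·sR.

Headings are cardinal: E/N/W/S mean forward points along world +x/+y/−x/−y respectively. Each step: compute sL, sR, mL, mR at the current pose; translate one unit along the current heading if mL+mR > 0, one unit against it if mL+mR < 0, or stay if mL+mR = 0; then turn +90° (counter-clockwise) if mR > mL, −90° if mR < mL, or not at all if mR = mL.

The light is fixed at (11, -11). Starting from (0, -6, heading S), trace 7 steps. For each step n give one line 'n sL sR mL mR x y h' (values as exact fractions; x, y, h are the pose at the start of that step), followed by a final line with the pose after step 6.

n=0: pose=(0,-6,S); sL=9/8, sR=45/106; mL=-387/424, mR=45/212; mL+mR=-297/424 → advance -1; mR−mL=9/8 → turn +1·90°
n=1: pose=(0,-5,E); sL=90/181, sR=90/109; mL=-1665/19729, mR=45/109; mL+mR=6480/19729 → advance +1; mR−mL=90/181 → turn +1·90°
n=2: pose=(1,-5,N); sL=45/109, sR=45/49; mL=495/10682, mR=45/98; mL+mR=2700/5341 → advance +1; mR−mL=45/109 → turn +1·90°
n=3: pose=(1,-4,W); sL=90/137, sR=90/221; mL=-13725/30277, mR=45/221; mL+mR=-7560/30277 → advance -1; mR−mL=90/137 → turn +1·90°
n=4: pose=(2,-4,S); sL=5/4, sR=1/2; mL=-1, mR=1/4; mL+mR=-3/4 → advance -1; mR−mL=5/4 → turn +1·90°
n=5: pose=(2,-3,E); sL=18/37, sR=90/89; mL=63/3293, mR=45/89; mL+mR=1728/3293 → advance +1; mR−mL=18/37 → turn +1·90°
n=6: pose=(3,-3,N); sL=45/101, sR=45/53; mL=-225/10706, mR=45/106; mL+mR=2160/5353 → advance +1; mR−mL=45/101 → turn +1·90°

0 9/8 45/106 -387/424 45/212 0 -6 S
1 90/181 90/109 -1665/19729 45/109 0 -5 E
2 45/109 45/49 495/10682 45/98 1 -5 N
3 90/137 90/221 -13725/30277 45/221 1 -4 W
4 5/4 1/2 -1 1/4 2 -4 S
5 18/37 90/89 63/3293 45/89 2 -3 E
6 45/101 45/53 -225/10706 45/106 3 -3 N
final 3 -2 W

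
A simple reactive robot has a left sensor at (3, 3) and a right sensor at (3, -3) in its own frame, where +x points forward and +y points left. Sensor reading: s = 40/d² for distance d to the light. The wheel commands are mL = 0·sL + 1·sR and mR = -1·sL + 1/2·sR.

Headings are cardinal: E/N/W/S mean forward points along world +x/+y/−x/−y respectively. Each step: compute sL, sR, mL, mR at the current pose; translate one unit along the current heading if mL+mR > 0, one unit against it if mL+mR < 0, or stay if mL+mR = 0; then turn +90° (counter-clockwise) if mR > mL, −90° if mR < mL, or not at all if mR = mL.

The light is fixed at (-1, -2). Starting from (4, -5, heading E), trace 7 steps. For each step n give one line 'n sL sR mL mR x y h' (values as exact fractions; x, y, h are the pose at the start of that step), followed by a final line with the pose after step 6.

0 5/8 2/5 2/5 -17/40 4 -5 E
1 8/17 40/37 40/37 44/629 3 -5 S
2 4/5 20 20 46/5 3 -6 W
3 40 40/37 40/37 -1460/37 2 -6 N
4 1 2/5 2/5 -4/5 2 -7 E
5 40/89 8/13 8/13 -164/1157 1 -7 S
6 20/41 4 4 62/41 1 -8 W
final 0 -8 N

n=0: pose=(4,-5,E); sL=5/8, sR=2/5; mL=2/5, mR=-17/40; mL+mR=-1/40 → advance -1; mR−mL=-33/40 → turn -1·90°
n=1: pose=(3,-5,S); sL=8/17, sR=40/37; mL=40/37, mR=44/629; mL+mR=724/629 → advance +1; mR−mL=-636/629 → turn -1·90°
n=2: pose=(3,-6,W); sL=4/5, sR=20; mL=20, mR=46/5; mL+mR=146/5 → advance +1; mR−mL=-54/5 → turn -1·90°
n=3: pose=(2,-6,N); sL=40, sR=40/37; mL=40/37, mR=-1460/37; mL+mR=-1420/37 → advance -1; mR−mL=-1500/37 → turn -1·90°
n=4: pose=(2,-7,E); sL=1, sR=2/5; mL=2/5, mR=-4/5; mL+mR=-2/5 → advance -1; mR−mL=-6/5 → turn -1·90°
n=5: pose=(1,-7,S); sL=40/89, sR=8/13; mL=8/13, mR=-164/1157; mL+mR=548/1157 → advance +1; mR−mL=-876/1157 → turn -1·90°
n=6: pose=(1,-8,W); sL=20/41, sR=4; mL=4, mR=62/41; mL+mR=226/41 → advance +1; mR−mL=-102/41 → turn -1·90°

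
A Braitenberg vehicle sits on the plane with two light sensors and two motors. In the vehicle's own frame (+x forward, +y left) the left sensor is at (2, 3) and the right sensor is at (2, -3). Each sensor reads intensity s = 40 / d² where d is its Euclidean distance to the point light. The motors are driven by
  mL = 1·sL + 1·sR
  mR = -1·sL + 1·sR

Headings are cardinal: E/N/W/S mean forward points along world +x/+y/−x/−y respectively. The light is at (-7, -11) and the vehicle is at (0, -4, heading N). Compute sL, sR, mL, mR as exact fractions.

40/97 40/181 11120/17557 -3360/17557

left sensor world pos  = (-3, -2); dL² = 97
right sensor world pos = (3, -2); dR² = 181
sL = 40/97 = 40/97
sR = 40/181 = 40/181
mL = 1·sL + 1·sR = 11120/17557
mR = -1·sL + 1·sR = -3360/17557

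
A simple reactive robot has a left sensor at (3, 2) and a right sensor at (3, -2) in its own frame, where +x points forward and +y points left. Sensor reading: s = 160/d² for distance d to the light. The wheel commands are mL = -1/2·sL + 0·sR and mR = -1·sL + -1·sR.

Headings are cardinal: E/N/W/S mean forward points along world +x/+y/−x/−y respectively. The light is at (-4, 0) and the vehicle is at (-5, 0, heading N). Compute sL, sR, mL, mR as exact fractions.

80/9 16 -40/9 -224/9

left sensor world pos  = (-7, 3); dL² = 18
right sensor world pos = (-3, 3); dR² = 10
sL = 160/18 = 80/9
sR = 160/10 = 16
mL = -1/2·sL + 0·sR = -40/9
mR = -1·sL + -1·sR = -224/9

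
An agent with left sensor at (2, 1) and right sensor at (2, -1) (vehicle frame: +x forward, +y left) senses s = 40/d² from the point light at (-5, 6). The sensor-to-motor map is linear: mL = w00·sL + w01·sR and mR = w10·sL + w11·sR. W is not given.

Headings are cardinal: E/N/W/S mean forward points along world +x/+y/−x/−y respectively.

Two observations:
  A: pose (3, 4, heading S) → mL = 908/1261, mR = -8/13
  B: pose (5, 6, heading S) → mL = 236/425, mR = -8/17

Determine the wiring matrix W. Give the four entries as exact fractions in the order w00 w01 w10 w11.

obs A: pose=(3,4,S) → sL=40/97, sR=8/13, mL=908/1261, mR=-8/13
obs B: pose=(5,6,S) → sL=8/25, sR=8/17, mL=236/425, mR=-8/17
sensor matrix S = [[40/97, 8/13], [8/25, 8/17]]; det S = -1536/535925
solve [mL_A; mL_B] = S·[w00; w01] and [mR_A; mR_B] = S·[w10; w11]:
  w00 = 1, w01 = 1/2, w10 = 0, w11 = -1

1 1/2 0 -1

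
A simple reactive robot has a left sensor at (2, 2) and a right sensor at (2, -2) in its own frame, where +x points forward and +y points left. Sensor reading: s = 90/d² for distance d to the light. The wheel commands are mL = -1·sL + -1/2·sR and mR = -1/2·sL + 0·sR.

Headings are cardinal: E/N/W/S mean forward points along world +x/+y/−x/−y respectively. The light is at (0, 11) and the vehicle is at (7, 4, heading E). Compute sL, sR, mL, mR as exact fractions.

45/53 5/9 -1075/954 -45/106

left sensor world pos  = (9, 6); dL² = 106
right sensor world pos = (9, 2); dR² = 162
sL = 90/106 = 45/53
sR = 90/162 = 5/9
mL = -1·sL + -1/2·sR = -1075/954
mR = -1/2·sL + 0·sR = -45/106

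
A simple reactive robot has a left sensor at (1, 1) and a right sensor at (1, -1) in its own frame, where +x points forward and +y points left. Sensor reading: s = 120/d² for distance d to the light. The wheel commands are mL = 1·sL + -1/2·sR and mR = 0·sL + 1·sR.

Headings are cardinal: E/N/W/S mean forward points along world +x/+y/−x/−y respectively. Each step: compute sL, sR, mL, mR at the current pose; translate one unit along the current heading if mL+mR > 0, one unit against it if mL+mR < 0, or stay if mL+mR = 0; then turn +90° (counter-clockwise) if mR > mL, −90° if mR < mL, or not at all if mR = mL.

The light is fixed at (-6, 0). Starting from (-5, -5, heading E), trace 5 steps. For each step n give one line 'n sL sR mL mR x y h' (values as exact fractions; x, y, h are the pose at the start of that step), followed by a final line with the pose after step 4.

0 6 3 9/2 3 -5 -5 E
1 8/3 120/37 116/111 120/37 -4 -5 S
2 60/17 60/29 1230/493 60/29 -4 -6 E
3 24/13 120/53 492/689 120/53 -3 -6 S
4 30/13 3/2 81/52 3/2 -3 -7 E
final -2 -7 S

n=0: pose=(-5,-5,E); sL=6, sR=3; mL=9/2, mR=3; mL+mR=15/2 → advance +1; mR−mL=-3/2 → turn -1·90°
n=1: pose=(-4,-5,S); sL=8/3, sR=120/37; mL=116/111, mR=120/37; mL+mR=476/111 → advance +1; mR−mL=244/111 → turn +1·90°
n=2: pose=(-4,-6,E); sL=60/17, sR=60/29; mL=1230/493, mR=60/29; mL+mR=2250/493 → advance +1; mR−mL=-210/493 → turn -1·90°
n=3: pose=(-3,-6,S); sL=24/13, sR=120/53; mL=492/689, mR=120/53; mL+mR=2052/689 → advance +1; mR−mL=1068/689 → turn +1·90°
n=4: pose=(-3,-7,E); sL=30/13, sR=3/2; mL=81/52, mR=3/2; mL+mR=159/52 → advance +1; mR−mL=-3/52 → turn -1·90°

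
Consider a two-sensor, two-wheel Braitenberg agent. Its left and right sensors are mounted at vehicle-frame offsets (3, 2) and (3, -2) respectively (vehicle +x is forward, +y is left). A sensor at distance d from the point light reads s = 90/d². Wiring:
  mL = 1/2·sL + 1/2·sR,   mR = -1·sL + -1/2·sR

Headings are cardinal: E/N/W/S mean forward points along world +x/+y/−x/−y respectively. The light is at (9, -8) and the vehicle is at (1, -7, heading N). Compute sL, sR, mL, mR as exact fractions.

45/58 45/26 945/754 -2475/1508

left sensor world pos  = (-1, -4); dL² = 116
right sensor world pos = (3, -4); dR² = 52
sL = 90/116 = 45/58
sR = 90/52 = 45/26
mL = 1/2·sL + 1/2·sR = 945/754
mR = -1·sL + -1/2·sR = -2475/1508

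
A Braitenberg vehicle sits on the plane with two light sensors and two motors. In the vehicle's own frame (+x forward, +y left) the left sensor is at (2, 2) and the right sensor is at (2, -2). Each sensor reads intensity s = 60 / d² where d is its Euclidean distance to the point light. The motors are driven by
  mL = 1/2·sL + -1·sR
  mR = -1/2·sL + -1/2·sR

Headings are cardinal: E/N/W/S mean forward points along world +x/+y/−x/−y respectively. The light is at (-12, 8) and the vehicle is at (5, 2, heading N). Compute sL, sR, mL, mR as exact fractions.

left sensor world pos  = (3, 4); dL² = 241
right sensor world pos = (7, 4); dR² = 377
sL = 60/241 = 60/241
sR = 60/377 = 60/377
mL = 1/2·sL + -1·sR = -3150/90857
mR = -1/2·sL + -1/2·sR = -18540/90857

60/241 60/377 -3150/90857 -18540/90857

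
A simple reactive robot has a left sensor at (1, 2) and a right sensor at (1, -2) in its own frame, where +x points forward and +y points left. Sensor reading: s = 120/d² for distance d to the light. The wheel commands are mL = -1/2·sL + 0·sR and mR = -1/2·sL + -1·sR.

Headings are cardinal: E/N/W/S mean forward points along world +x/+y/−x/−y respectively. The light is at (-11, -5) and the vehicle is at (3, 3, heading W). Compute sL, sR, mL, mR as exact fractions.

left sensor world pos  = (2, 1); dL² = 205
right sensor world pos = (2, 5); dR² = 269
sL = 120/205 = 24/41
sR = 120/269 = 120/269
mL = -1/2·sL + 0·sR = -12/41
mR = -1/2·sL + -1·sR = -8148/11029

24/41 120/269 -12/41 -8148/11029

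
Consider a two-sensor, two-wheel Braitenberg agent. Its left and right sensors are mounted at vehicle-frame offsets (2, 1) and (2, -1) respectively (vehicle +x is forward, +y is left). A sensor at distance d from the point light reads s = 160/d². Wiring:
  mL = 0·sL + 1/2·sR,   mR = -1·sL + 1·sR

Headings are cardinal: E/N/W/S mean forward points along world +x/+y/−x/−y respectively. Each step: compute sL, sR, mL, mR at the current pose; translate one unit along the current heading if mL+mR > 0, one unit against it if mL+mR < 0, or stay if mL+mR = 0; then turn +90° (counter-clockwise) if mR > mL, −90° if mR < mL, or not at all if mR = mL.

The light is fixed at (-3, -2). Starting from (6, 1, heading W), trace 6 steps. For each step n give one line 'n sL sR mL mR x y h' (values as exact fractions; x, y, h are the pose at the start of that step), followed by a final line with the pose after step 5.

0 160/53 32/13 16/13 -384/689 6 1 W
1 80/37 80/53 40/53 -1280/1961 5 1 N
2 32/25 160/109 80/109 512/2725 5 2 E
3 20/13 40/17 20/17 180/221 6 2 S
4 160/53 32/13 16/13 -384/689 6 1 W
5 80/37 80/53 40/53 -1280/1961 5 1 N
final 5 2 E

n=0: pose=(6,1,W); sL=160/53, sR=32/13; mL=16/13, mR=-384/689; mL+mR=464/689 → advance +1; mR−mL=-1232/689 → turn -1·90°
n=1: pose=(5,1,N); sL=80/37, sR=80/53; mL=40/53, mR=-1280/1961; mL+mR=200/1961 → advance +1; mR−mL=-2760/1961 → turn -1·90°
n=2: pose=(5,2,E); sL=32/25, sR=160/109; mL=80/109, mR=512/2725; mL+mR=2512/2725 → advance +1; mR−mL=-1488/2725 → turn -1·90°
n=3: pose=(6,2,S); sL=20/13, sR=40/17; mL=20/17, mR=180/221; mL+mR=440/221 → advance +1; mR−mL=-80/221 → turn -1·90°
n=4: pose=(6,1,W); sL=160/53, sR=32/13; mL=16/13, mR=-384/689; mL+mR=464/689 → advance +1; mR−mL=-1232/689 → turn -1·90°
n=5: pose=(5,1,N); sL=80/37, sR=80/53; mL=40/53, mR=-1280/1961; mL+mR=200/1961 → advance +1; mR−mL=-2760/1961 → turn -1·90°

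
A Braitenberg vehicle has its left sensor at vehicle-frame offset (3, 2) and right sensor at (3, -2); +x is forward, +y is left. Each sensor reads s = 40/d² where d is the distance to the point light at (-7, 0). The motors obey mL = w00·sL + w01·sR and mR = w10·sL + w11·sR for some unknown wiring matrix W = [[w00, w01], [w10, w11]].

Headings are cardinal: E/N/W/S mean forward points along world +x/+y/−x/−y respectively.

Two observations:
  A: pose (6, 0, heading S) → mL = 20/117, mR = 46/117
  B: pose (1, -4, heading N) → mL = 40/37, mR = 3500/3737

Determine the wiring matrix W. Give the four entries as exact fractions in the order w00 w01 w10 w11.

1 0 1/2 1

obs A: pose=(6,0,S) → sL=20/117, sR=4/13, mL=20/117, mR=46/117
obs B: pose=(1,-4,N) → sL=40/37, sR=40/101, mL=40/37, mR=3500/3737
sensor matrix S = [[20/117, 4/13], [40/37, 40/101]]; det S = -115840/437229
solve [mL_A; mL_B] = S·[w00; w01] and [mR_A; mR_B] = S·[w10; w11]:
  w00 = 1, w01 = 0, w10 = 1/2, w11 = 1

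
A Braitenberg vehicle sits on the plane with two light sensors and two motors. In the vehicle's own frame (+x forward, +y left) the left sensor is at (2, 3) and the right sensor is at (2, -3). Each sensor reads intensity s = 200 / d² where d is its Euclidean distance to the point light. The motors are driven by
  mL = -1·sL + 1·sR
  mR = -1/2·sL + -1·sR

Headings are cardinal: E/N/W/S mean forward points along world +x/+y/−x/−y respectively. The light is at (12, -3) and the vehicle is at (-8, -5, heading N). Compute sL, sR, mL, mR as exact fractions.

left sensor world pos  = (-11, -3); dL² = 529
right sensor world pos = (-5, -3); dR² = 289
sL = 200/529 = 200/529
sR = 200/289 = 200/289
mL = -1·sL + 1·sR = 48000/152881
mR = -1/2·sL + -1·sR = -134700/152881

200/529 200/289 48000/152881 -134700/152881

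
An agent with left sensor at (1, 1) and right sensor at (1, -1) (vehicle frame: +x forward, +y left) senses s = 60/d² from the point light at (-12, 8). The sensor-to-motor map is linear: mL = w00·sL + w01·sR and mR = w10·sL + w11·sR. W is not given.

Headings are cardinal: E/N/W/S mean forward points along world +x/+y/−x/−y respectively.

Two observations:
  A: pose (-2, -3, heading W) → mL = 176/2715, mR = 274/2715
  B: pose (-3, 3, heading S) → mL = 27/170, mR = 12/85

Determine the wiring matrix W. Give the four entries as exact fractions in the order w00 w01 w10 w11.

obs A: pose=(-2,-3,W) → sL=4/15, sR=60/181, mL=176/2715, mR=274/2715
obs B: pose=(-3,3,S) → sL=15/34, sR=3/5, mL=27/170, mR=12/85
sensor matrix S = [[4/15, 60/181], [15/34, 3/5]]; det S = 1058/76925
solve [mL_A; mL_B] = S·[w00; w01] and [mR_A; mR_B] = S·[w10; w11]:
  w00 = -1, w01 = 1, w10 = 1, w11 = -1/2

-1 1 1 -1/2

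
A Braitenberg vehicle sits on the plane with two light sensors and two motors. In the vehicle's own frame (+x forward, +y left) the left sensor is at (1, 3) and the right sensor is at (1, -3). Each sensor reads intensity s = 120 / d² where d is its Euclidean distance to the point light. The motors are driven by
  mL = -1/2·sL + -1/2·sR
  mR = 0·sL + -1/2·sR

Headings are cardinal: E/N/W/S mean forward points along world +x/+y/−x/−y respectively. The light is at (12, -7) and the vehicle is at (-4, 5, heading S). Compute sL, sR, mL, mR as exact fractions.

left sensor world pos  = (-1, 4); dL² = 290
right sensor world pos = (-7, 4); dR² = 482
sL = 120/290 = 12/29
sR = 120/482 = 60/241
mL = -1/2·sL + -1/2·sR = -2316/6989
mR = 0·sL + -1/2·sR = -30/241

12/29 60/241 -2316/6989 -30/241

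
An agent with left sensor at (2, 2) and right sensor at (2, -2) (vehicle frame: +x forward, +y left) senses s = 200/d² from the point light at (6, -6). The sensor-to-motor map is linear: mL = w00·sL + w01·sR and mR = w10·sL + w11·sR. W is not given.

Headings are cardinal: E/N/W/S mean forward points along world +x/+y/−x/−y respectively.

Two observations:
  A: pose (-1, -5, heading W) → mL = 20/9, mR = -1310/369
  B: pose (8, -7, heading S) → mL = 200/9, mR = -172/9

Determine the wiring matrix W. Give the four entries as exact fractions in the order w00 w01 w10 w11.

obs A: pose=(-1,-5,W) → sL=100/41, sR=20/9, mL=20/9, mR=-1310/369
obs B: pose=(8,-7,S) → sL=8, sR=200/9, mL=200/9, mR=-172/9
sensor matrix S = [[100/41, 20/9], [8, 200/9]]; det S = 4480/123
solve [mL_A; mL_B] = S·[w00; w01] and [mR_A; mR_B] = S·[w10; w11]:
  w00 = 0, w01 = 1, w10 = -1, w11 = -1/2

0 1 -1 -1/2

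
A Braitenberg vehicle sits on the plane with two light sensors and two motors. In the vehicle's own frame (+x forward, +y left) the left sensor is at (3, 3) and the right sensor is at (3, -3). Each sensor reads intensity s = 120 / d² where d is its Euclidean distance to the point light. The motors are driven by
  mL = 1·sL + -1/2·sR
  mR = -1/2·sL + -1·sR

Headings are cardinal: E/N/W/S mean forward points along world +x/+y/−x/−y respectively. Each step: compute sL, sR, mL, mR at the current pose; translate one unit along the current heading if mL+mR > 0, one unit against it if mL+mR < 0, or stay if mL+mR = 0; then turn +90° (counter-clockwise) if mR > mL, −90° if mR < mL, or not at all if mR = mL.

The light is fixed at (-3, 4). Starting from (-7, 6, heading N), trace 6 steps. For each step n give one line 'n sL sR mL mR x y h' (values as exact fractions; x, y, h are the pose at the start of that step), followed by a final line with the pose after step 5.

0 60/37 60/13 -330/481 -2610/481 -7 6 N
1 120/17 24 -84/17 -468/17 -7 5 E
2 15 30/17 240/17 -315/34 -8 5 S
3 120/73 120/73 60/73 -180/73 -8 4 W
4 60/29 12 -114/29 -378/29 -7 4 N
5 24 120/17 348/17 -324/17 -7 3 E
final -6 3 S

n=0: pose=(-7,6,N); sL=60/37, sR=60/13; mL=-330/481, mR=-2610/481; mL+mR=-2940/481 → advance -1; mR−mL=-2280/481 → turn -1·90°
n=1: pose=(-7,5,E); sL=120/17, sR=24; mL=-84/17, mR=-468/17; mL+mR=-552/17 → advance -1; mR−mL=-384/17 → turn -1·90°
n=2: pose=(-8,5,S); sL=15, sR=30/17; mL=240/17, mR=-315/34; mL+mR=165/34 → advance +1; mR−mL=-795/34 → turn -1·90°
n=3: pose=(-8,4,W); sL=120/73, sR=120/73; mL=60/73, mR=-180/73; mL+mR=-120/73 → advance -1; mR−mL=-240/73 → turn -1·90°
n=4: pose=(-7,4,N); sL=60/29, sR=12; mL=-114/29, mR=-378/29; mL+mR=-492/29 → advance -1; mR−mL=-264/29 → turn -1·90°
n=5: pose=(-7,3,E); sL=24, sR=120/17; mL=348/17, mR=-324/17; mL+mR=24/17 → advance +1; mR−mL=-672/17 → turn -1·90°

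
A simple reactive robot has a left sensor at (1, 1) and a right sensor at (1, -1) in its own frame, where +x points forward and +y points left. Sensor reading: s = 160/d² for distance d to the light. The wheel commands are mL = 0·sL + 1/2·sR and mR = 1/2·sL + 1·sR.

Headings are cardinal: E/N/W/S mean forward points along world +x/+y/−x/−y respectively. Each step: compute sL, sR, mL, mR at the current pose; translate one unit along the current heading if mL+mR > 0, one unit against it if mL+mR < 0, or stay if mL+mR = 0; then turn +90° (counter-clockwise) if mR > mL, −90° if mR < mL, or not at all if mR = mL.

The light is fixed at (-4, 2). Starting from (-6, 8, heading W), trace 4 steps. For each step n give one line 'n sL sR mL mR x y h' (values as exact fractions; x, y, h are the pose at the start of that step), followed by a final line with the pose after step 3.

0 80/17 80/29 40/29 2520/493 -6 8 W
1 160/29 160/41 80/41 7920/1189 -7 8 S
2 4 8 4 10 -7 7 E
3 32/9 160/37 80/37 2032/333 -6 7 N
final -6 8 W

n=0: pose=(-6,8,W); sL=80/17, sR=80/29; mL=40/29, mR=2520/493; mL+mR=3200/493 → advance +1; mR−mL=1840/493 → turn +1·90°
n=1: pose=(-7,8,S); sL=160/29, sR=160/41; mL=80/41, mR=7920/1189; mL+mR=10240/1189 → advance +1; mR−mL=5600/1189 → turn +1·90°
n=2: pose=(-7,7,E); sL=4, sR=8; mL=4, mR=10; mL+mR=14 → advance +1; mR−mL=6 → turn +1·90°
n=3: pose=(-6,7,N); sL=32/9, sR=160/37; mL=80/37, mR=2032/333; mL+mR=2752/333 → advance +1; mR−mL=1312/333 → turn +1·90°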